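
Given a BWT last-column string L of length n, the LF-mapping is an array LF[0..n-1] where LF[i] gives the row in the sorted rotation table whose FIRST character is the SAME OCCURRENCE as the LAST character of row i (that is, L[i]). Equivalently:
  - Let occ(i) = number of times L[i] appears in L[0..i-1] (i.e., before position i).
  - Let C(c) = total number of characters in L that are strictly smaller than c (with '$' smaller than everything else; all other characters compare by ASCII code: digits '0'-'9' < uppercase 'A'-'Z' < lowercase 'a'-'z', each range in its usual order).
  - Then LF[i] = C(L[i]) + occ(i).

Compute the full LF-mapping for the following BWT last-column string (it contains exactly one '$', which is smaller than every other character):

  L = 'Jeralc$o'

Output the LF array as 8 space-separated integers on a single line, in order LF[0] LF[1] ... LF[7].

Answer: 1 4 7 2 5 3 0 6

Derivation:
Char counts: '$':1, 'J':1, 'a':1, 'c':1, 'e':1, 'l':1, 'o':1, 'r':1
C (first-col start): C('$')=0, C('J')=1, C('a')=2, C('c')=3, C('e')=4, C('l')=5, C('o')=6, C('r')=7
L[0]='J': occ=0, LF[0]=C('J')+0=1+0=1
L[1]='e': occ=0, LF[1]=C('e')+0=4+0=4
L[2]='r': occ=0, LF[2]=C('r')+0=7+0=7
L[3]='a': occ=0, LF[3]=C('a')+0=2+0=2
L[4]='l': occ=0, LF[4]=C('l')+0=5+0=5
L[5]='c': occ=0, LF[5]=C('c')+0=3+0=3
L[6]='$': occ=0, LF[6]=C('$')+0=0+0=0
L[7]='o': occ=0, LF[7]=C('o')+0=6+0=6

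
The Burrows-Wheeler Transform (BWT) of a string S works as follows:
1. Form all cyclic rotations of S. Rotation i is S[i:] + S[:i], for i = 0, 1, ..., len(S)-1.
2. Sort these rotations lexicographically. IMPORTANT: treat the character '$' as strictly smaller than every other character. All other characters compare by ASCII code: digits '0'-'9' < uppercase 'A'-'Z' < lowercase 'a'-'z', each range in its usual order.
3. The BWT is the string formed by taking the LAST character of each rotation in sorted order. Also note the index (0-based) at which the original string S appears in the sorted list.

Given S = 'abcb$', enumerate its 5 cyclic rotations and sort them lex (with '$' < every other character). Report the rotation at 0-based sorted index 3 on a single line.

All 5 rotations (rotation i = S[i:]+S[:i]):
  rot[0] = abcb$
  rot[1] = bcb$a
  rot[2] = cb$ab
  rot[3] = b$abc
  rot[4] = $abcb
Sorted (with $ < everything):
  sorted[0] = $abcb
  sorted[1] = abcb$
  sorted[2] = b$abc
  sorted[3] = bcb$a
  sorted[4] = cb$ab
sorted[3] = bcb$a

Answer: bcb$a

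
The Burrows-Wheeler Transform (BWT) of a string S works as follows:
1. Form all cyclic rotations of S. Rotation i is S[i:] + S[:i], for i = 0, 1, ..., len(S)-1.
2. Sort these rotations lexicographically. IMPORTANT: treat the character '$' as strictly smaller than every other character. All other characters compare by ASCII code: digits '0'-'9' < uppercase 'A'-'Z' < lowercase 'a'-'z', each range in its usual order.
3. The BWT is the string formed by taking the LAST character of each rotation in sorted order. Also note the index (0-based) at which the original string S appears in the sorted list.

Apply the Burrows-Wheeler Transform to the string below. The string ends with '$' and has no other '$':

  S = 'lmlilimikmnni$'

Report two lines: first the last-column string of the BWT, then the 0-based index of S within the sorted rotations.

All 14 rotations (rotation i = S[i:]+S[:i]):
  rot[0] = lmlilimikmnni$
  rot[1] = mlilimikmnni$l
  rot[2] = lilimikmnni$lm
  rot[3] = ilimikmnni$lml
  rot[4] = limikmnni$lmli
  rot[5] = imikmnni$lmlil
  rot[6] = mikmnni$lmlili
  rot[7] = ikmnni$lmlilim
  rot[8] = kmnni$lmlilimi
  rot[9] = mnni$lmlilimik
  rot[10] = nni$lmlilimikm
  rot[11] = ni$lmlilimikmn
  rot[12] = i$lmlilimikmnn
  rot[13] = $lmlilimikmnni
Sorted (with $ < everything):
  sorted[0] = $lmlilimikmnni  (last char: 'i')
  sorted[1] = i$lmlilimikmnn  (last char: 'n')
  sorted[2] = ikmnni$lmlilim  (last char: 'm')
  sorted[3] = ilimikmnni$lml  (last char: 'l')
  sorted[4] = imikmnni$lmlil  (last char: 'l')
  sorted[5] = kmnni$lmlilimi  (last char: 'i')
  sorted[6] = lilimikmnni$lm  (last char: 'm')
  sorted[7] = limikmnni$lmli  (last char: 'i')
  sorted[8] = lmlilimikmnni$  (last char: '$')
  sorted[9] = mikmnni$lmlili  (last char: 'i')
  sorted[10] = mlilimikmnni$l  (last char: 'l')
  sorted[11] = mnni$lmlilimik  (last char: 'k')
  sorted[12] = ni$lmlilimikmn  (last char: 'n')
  sorted[13] = nni$lmlilimikm  (last char: 'm')
Last column: inmllimi$ilknm
Original string S is at sorted index 8

Answer: inmllimi$ilknm
8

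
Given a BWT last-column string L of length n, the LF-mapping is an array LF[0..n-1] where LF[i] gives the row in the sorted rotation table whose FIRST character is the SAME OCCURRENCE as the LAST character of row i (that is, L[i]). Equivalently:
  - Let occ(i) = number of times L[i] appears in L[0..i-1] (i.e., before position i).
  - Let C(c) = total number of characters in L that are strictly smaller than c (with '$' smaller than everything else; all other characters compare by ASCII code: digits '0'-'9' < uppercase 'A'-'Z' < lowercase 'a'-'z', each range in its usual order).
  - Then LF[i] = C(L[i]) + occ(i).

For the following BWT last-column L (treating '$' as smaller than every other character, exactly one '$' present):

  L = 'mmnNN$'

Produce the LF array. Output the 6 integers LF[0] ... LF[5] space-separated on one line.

Char counts: '$':1, 'N':2, 'm':2, 'n':1
C (first-col start): C('$')=0, C('N')=1, C('m')=3, C('n')=5
L[0]='m': occ=0, LF[0]=C('m')+0=3+0=3
L[1]='m': occ=1, LF[1]=C('m')+1=3+1=4
L[2]='n': occ=0, LF[2]=C('n')+0=5+0=5
L[3]='N': occ=0, LF[3]=C('N')+0=1+0=1
L[4]='N': occ=1, LF[4]=C('N')+1=1+1=2
L[5]='$': occ=0, LF[5]=C('$')+0=0+0=0

Answer: 3 4 5 1 2 0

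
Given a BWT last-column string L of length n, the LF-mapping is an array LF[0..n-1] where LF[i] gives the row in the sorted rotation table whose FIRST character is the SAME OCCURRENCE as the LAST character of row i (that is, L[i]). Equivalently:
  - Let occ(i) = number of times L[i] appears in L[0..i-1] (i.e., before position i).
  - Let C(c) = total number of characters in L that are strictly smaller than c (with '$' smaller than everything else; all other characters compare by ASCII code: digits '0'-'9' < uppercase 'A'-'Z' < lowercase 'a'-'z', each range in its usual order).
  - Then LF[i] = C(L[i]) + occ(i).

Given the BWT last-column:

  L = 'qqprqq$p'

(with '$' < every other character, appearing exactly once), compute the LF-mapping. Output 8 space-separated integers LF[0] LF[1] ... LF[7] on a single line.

Answer: 3 4 1 7 5 6 0 2

Derivation:
Char counts: '$':1, 'p':2, 'q':4, 'r':1
C (first-col start): C('$')=0, C('p')=1, C('q')=3, C('r')=7
L[0]='q': occ=0, LF[0]=C('q')+0=3+0=3
L[1]='q': occ=1, LF[1]=C('q')+1=3+1=4
L[2]='p': occ=0, LF[2]=C('p')+0=1+0=1
L[3]='r': occ=0, LF[3]=C('r')+0=7+0=7
L[4]='q': occ=2, LF[4]=C('q')+2=3+2=5
L[5]='q': occ=3, LF[5]=C('q')+3=3+3=6
L[6]='$': occ=0, LF[6]=C('$')+0=0+0=0
L[7]='p': occ=1, LF[7]=C('p')+1=1+1=2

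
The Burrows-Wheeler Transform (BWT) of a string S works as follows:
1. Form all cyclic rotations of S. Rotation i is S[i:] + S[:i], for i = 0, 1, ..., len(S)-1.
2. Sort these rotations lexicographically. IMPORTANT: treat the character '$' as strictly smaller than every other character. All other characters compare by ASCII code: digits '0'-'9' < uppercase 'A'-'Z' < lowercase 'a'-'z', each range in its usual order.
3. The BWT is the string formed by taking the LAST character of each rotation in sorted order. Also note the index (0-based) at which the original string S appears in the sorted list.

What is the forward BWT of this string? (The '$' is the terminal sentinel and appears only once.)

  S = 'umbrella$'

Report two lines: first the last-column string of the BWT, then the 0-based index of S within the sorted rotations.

Answer: almrleub$
8

Derivation:
All 9 rotations (rotation i = S[i:]+S[:i]):
  rot[0] = umbrella$
  rot[1] = mbrella$u
  rot[2] = brella$um
  rot[3] = rella$umb
  rot[4] = ella$umbr
  rot[5] = lla$umbre
  rot[6] = la$umbrel
  rot[7] = a$umbrell
  rot[8] = $umbrella
Sorted (with $ < everything):
  sorted[0] = $umbrella  (last char: 'a')
  sorted[1] = a$umbrell  (last char: 'l')
  sorted[2] = brella$um  (last char: 'm')
  sorted[3] = ella$umbr  (last char: 'r')
  sorted[4] = la$umbrel  (last char: 'l')
  sorted[5] = lla$umbre  (last char: 'e')
  sorted[6] = mbrella$u  (last char: 'u')
  sorted[7] = rella$umb  (last char: 'b')
  sorted[8] = umbrella$  (last char: '$')
Last column: almrleub$
Original string S is at sorted index 8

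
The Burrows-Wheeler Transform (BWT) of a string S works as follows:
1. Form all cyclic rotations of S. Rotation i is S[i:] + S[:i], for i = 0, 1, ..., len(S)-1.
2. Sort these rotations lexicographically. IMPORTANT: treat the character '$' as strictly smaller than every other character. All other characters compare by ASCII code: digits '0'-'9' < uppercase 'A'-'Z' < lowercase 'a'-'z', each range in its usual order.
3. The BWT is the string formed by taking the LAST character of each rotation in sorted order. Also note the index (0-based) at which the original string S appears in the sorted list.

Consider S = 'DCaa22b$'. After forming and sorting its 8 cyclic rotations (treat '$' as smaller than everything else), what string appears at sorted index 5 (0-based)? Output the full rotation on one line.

Answer: a22b$DCa

Derivation:
All 8 rotations (rotation i = S[i:]+S[:i]):
  rot[0] = DCaa22b$
  rot[1] = Caa22b$D
  rot[2] = aa22b$DC
  rot[3] = a22b$DCa
  rot[4] = 22b$DCaa
  rot[5] = 2b$DCaa2
  rot[6] = b$DCaa22
  rot[7] = $DCaa22b
Sorted (with $ < everything):
  sorted[0] = $DCaa22b
  sorted[1] = 22b$DCaa
  sorted[2] = 2b$DCaa2
  sorted[3] = Caa22b$D
  sorted[4] = DCaa22b$
  sorted[5] = a22b$DCa
  sorted[6] = aa22b$DC
  sorted[7] = b$DCaa22
sorted[5] = a22b$DCa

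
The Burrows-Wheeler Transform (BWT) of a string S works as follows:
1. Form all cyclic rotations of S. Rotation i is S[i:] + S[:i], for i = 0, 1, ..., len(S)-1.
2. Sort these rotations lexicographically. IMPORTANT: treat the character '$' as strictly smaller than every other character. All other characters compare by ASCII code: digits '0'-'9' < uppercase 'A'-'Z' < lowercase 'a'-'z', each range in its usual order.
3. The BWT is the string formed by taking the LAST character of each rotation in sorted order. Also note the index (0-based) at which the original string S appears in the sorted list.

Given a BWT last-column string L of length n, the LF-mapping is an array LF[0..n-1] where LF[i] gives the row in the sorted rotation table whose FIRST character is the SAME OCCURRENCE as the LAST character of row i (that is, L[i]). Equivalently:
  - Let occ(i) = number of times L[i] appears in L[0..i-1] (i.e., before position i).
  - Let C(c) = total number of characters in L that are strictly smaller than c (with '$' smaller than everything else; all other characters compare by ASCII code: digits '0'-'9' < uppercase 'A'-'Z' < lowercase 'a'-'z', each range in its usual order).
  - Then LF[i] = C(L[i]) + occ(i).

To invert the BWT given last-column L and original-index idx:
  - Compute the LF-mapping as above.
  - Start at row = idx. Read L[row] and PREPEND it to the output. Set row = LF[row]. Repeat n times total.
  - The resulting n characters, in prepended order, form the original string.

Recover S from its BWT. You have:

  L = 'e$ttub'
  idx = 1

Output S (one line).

LF mapping: 2 0 3 4 5 1
Walk LF starting at row 1, prepending L[row]:
  step 1: row=1, L[1]='$', prepend. Next row=LF[1]=0
  step 2: row=0, L[0]='e', prepend. Next row=LF[0]=2
  step 3: row=2, L[2]='t', prepend. Next row=LF[2]=3
  step 4: row=3, L[3]='t', prepend. Next row=LF[3]=4
  step 5: row=4, L[4]='u', prepend. Next row=LF[4]=5
  step 6: row=5, L[5]='b', prepend. Next row=LF[5]=1
Reversed output: butte$

Answer: butte$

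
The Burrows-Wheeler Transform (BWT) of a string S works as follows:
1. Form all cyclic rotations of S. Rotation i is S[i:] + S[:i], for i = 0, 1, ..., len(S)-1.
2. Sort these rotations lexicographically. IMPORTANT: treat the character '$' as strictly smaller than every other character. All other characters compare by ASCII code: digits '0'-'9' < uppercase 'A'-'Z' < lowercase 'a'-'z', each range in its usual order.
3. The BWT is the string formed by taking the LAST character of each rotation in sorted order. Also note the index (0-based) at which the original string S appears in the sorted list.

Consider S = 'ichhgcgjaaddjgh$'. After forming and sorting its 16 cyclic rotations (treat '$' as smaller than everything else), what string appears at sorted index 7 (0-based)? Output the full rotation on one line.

All 16 rotations (rotation i = S[i:]+S[:i]):
  rot[0] = ichhgcgjaaddjgh$
  rot[1] = chhgcgjaaddjgh$i
  rot[2] = hhgcgjaaddjgh$ic
  rot[3] = hgcgjaaddjgh$ich
  rot[4] = gcgjaaddjgh$ichh
  rot[5] = cgjaaddjgh$ichhg
  rot[6] = gjaaddjgh$ichhgc
  rot[7] = jaaddjgh$ichhgcg
  rot[8] = aaddjgh$ichhgcgj
  rot[9] = addjgh$ichhgcgja
  rot[10] = ddjgh$ichhgcgjaa
  rot[11] = djgh$ichhgcgjaad
  rot[12] = jgh$ichhgcgjaadd
  rot[13] = gh$ichhgcgjaaddj
  rot[14] = h$ichhgcgjaaddjg
  rot[15] = $ichhgcgjaaddjgh
Sorted (with $ < everything):
  sorted[0] = $ichhgcgjaaddjgh
  sorted[1] = aaddjgh$ichhgcgj
  sorted[2] = addjgh$ichhgcgja
  sorted[3] = cgjaaddjgh$ichhg
  sorted[4] = chhgcgjaaddjgh$i
  sorted[5] = ddjgh$ichhgcgjaa
  sorted[6] = djgh$ichhgcgjaad
  sorted[7] = gcgjaaddjgh$ichh
  sorted[8] = gh$ichhgcgjaaddj
  sorted[9] = gjaaddjgh$ichhgc
  sorted[10] = h$ichhgcgjaaddjg
  sorted[11] = hgcgjaaddjgh$ich
  sorted[12] = hhgcgjaaddjgh$ic
  sorted[13] = ichhgcgjaaddjgh$
  sorted[14] = jaaddjgh$ichhgcg
  sorted[15] = jgh$ichhgcgjaadd
sorted[7] = gcgjaaddjgh$ichh

Answer: gcgjaaddjgh$ichh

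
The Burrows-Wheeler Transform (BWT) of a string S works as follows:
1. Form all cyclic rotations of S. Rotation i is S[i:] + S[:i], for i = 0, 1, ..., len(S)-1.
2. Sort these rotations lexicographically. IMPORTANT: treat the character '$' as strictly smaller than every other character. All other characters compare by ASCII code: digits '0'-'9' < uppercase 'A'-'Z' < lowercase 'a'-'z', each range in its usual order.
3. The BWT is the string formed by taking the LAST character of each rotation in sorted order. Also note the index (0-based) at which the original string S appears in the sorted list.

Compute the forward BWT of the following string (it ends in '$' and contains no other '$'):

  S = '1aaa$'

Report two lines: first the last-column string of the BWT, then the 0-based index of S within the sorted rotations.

All 5 rotations (rotation i = S[i:]+S[:i]):
  rot[0] = 1aaa$
  rot[1] = aaa$1
  rot[2] = aa$1a
  rot[3] = a$1aa
  rot[4] = $1aaa
Sorted (with $ < everything):
  sorted[0] = $1aaa  (last char: 'a')
  sorted[1] = 1aaa$  (last char: '$')
  sorted[2] = a$1aa  (last char: 'a')
  sorted[3] = aa$1a  (last char: 'a')
  sorted[4] = aaa$1  (last char: '1')
Last column: a$aa1
Original string S is at sorted index 1

Answer: a$aa1
1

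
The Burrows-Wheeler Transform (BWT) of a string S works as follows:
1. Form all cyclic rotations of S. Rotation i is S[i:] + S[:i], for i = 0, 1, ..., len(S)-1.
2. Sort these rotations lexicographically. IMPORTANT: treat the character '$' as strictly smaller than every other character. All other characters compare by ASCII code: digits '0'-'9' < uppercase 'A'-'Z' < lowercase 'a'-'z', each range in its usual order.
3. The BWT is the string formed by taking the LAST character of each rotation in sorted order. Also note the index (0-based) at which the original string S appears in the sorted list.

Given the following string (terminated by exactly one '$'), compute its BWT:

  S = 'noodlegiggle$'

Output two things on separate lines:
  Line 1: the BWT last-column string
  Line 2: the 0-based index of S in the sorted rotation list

Answer: eolliegggd$on
10

Derivation:
All 13 rotations (rotation i = S[i:]+S[:i]):
  rot[0] = noodlegiggle$
  rot[1] = oodlegiggle$n
  rot[2] = odlegiggle$no
  rot[3] = dlegiggle$noo
  rot[4] = legiggle$nood
  rot[5] = egiggle$noodl
  rot[6] = giggle$noodle
  rot[7] = iggle$noodleg
  rot[8] = ggle$noodlegi
  rot[9] = gle$noodlegig
  rot[10] = le$noodlegigg
  rot[11] = e$noodlegiggl
  rot[12] = $noodlegiggle
Sorted (with $ < everything):
  sorted[0] = $noodlegiggle  (last char: 'e')
  sorted[1] = dlegiggle$noo  (last char: 'o')
  sorted[2] = e$noodlegiggl  (last char: 'l')
  sorted[3] = egiggle$noodl  (last char: 'l')
  sorted[4] = ggle$noodlegi  (last char: 'i')
  sorted[5] = giggle$noodle  (last char: 'e')
  sorted[6] = gle$noodlegig  (last char: 'g')
  sorted[7] = iggle$noodleg  (last char: 'g')
  sorted[8] = le$noodlegigg  (last char: 'g')
  sorted[9] = legiggle$nood  (last char: 'd')
  sorted[10] = noodlegiggle$  (last char: '$')
  sorted[11] = odlegiggle$no  (last char: 'o')
  sorted[12] = oodlegiggle$n  (last char: 'n')
Last column: eolliegggd$on
Original string S is at sorted index 10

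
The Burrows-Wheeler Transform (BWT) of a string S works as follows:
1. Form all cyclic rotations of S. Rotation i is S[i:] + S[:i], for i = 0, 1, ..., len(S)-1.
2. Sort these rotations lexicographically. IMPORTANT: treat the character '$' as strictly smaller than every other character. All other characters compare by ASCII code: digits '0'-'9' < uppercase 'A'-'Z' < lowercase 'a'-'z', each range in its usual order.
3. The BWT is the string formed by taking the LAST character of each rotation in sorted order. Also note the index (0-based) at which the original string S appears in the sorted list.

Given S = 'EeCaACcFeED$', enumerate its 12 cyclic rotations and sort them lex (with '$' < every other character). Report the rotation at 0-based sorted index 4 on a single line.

Answer: D$EeCaACcFeE

Derivation:
All 12 rotations (rotation i = S[i:]+S[:i]):
  rot[0] = EeCaACcFeED$
  rot[1] = eCaACcFeED$E
  rot[2] = CaACcFeED$Ee
  rot[3] = aACcFeED$EeC
  rot[4] = ACcFeED$EeCa
  rot[5] = CcFeED$EeCaA
  rot[6] = cFeED$EeCaAC
  rot[7] = FeED$EeCaACc
  rot[8] = eED$EeCaACcF
  rot[9] = ED$EeCaACcFe
  rot[10] = D$EeCaACcFeE
  rot[11] = $EeCaACcFeED
Sorted (with $ < everything):
  sorted[0] = $EeCaACcFeED
  sorted[1] = ACcFeED$EeCa
  sorted[2] = CaACcFeED$Ee
  sorted[3] = CcFeED$EeCaA
  sorted[4] = D$EeCaACcFeE
  sorted[5] = ED$EeCaACcFe
  sorted[6] = EeCaACcFeED$
  sorted[7] = FeED$EeCaACc
  sorted[8] = aACcFeED$EeC
  sorted[9] = cFeED$EeCaAC
  sorted[10] = eCaACcFeED$E
  sorted[11] = eED$EeCaACcF
sorted[4] = D$EeCaACcFeE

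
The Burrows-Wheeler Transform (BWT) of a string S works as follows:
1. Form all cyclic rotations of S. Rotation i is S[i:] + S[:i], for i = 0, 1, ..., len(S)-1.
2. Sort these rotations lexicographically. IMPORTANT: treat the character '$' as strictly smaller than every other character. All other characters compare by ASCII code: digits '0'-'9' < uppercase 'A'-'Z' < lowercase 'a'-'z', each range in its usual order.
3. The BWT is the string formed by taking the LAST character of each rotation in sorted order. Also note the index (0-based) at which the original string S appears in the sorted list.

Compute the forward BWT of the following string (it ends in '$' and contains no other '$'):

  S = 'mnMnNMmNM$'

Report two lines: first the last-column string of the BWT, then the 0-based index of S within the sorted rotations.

All 10 rotations (rotation i = S[i:]+S[:i]):
  rot[0] = mnMnNMmNM$
  rot[1] = nMnNMmNM$m
  rot[2] = MnNMmNM$mn
  rot[3] = nNMmNM$mnM
  rot[4] = NMmNM$mnMn
  rot[5] = MmNM$mnMnN
  rot[6] = mNM$mnMnNM
  rot[7] = NM$mnMnNMm
  rot[8] = M$mnMnNMmN
  rot[9] = $mnMnNMmNM
Sorted (with $ < everything):
  sorted[0] = $mnMnNMmNM  (last char: 'M')
  sorted[1] = M$mnMnNMmN  (last char: 'N')
  sorted[2] = MmNM$mnMnN  (last char: 'N')
  sorted[3] = MnNMmNM$mn  (last char: 'n')
  sorted[4] = NM$mnMnNMm  (last char: 'm')
  sorted[5] = NMmNM$mnMn  (last char: 'n')
  sorted[6] = mNM$mnMnNM  (last char: 'M')
  sorted[7] = mnMnNMmNM$  (last char: '$')
  sorted[8] = nMnNMmNM$m  (last char: 'm')
  sorted[9] = nNMmNM$mnM  (last char: 'M')
Last column: MNNnmnM$mM
Original string S is at sorted index 7

Answer: MNNnmnM$mM
7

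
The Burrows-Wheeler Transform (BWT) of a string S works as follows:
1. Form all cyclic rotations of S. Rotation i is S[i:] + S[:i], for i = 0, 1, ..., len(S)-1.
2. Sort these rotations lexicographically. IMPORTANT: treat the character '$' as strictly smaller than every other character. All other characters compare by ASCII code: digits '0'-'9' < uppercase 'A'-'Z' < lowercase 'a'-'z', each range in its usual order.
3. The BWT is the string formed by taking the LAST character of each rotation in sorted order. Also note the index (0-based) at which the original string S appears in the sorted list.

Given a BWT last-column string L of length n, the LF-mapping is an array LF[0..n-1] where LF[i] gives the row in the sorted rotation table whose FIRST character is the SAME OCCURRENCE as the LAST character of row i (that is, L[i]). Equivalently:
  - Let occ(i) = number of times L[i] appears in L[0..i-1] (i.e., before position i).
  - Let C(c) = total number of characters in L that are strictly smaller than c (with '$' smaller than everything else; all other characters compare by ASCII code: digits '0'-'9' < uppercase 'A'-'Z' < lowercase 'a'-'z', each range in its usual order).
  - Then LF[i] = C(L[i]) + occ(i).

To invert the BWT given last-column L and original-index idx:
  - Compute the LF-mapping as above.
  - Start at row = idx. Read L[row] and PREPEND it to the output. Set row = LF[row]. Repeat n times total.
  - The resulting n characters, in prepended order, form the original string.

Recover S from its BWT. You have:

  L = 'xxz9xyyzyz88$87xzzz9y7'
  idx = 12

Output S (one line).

Answer: y8y98x8xyzz9zz7zzx7yx$

Derivation:
LF mapping: 8 9 16 6 10 12 13 17 14 18 3 4 0 5 1 11 19 20 21 7 15 2
Walk LF starting at row 12, prepending L[row]:
  step 1: row=12, L[12]='$', prepend. Next row=LF[12]=0
  step 2: row=0, L[0]='x', prepend. Next row=LF[0]=8
  step 3: row=8, L[8]='y', prepend. Next row=LF[8]=14
  step 4: row=14, L[14]='7', prepend. Next row=LF[14]=1
  step 5: row=1, L[1]='x', prepend. Next row=LF[1]=9
  step 6: row=9, L[9]='z', prepend. Next row=LF[9]=18
  step 7: row=18, L[18]='z', prepend. Next row=LF[18]=21
  step 8: row=21, L[21]='7', prepend. Next row=LF[21]=2
  step 9: row=2, L[2]='z', prepend. Next row=LF[2]=16
  step 10: row=16, L[16]='z', prepend. Next row=LF[16]=19
  step 11: row=19, L[19]='9', prepend. Next row=LF[19]=7
  step 12: row=7, L[7]='z', prepend. Next row=LF[7]=17
  step 13: row=17, L[17]='z', prepend. Next row=LF[17]=20
  step 14: row=20, L[20]='y', prepend. Next row=LF[20]=15
  step 15: row=15, L[15]='x', prepend. Next row=LF[15]=11
  step 16: row=11, L[11]='8', prepend. Next row=LF[11]=4
  step 17: row=4, L[4]='x', prepend. Next row=LF[4]=10
  step 18: row=10, L[10]='8', prepend. Next row=LF[10]=3
  step 19: row=3, L[3]='9', prepend. Next row=LF[3]=6
  step 20: row=6, L[6]='y', prepend. Next row=LF[6]=13
  step 21: row=13, L[13]='8', prepend. Next row=LF[13]=5
  step 22: row=5, L[5]='y', prepend. Next row=LF[5]=12
Reversed output: y8y98x8xyzz9zz7zzx7yx$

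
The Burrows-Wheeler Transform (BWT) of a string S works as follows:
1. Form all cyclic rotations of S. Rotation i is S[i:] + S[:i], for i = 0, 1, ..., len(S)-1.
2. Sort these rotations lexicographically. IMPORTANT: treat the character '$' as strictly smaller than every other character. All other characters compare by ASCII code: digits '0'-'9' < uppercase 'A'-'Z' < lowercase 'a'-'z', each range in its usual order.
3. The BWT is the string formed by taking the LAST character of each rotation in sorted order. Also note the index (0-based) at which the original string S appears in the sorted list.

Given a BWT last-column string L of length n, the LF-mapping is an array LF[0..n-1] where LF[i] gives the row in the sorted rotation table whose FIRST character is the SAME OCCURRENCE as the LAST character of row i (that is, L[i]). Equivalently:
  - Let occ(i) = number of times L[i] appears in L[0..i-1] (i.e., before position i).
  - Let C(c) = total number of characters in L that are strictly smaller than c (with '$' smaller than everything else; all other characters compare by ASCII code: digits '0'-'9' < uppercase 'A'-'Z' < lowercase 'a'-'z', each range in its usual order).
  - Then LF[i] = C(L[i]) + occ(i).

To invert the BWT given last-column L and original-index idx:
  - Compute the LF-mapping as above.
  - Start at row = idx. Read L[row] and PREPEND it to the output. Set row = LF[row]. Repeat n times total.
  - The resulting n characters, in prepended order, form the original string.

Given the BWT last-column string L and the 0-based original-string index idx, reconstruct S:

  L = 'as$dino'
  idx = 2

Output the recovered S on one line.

Answer: dinosa$

Derivation:
LF mapping: 1 6 0 2 3 4 5
Walk LF starting at row 2, prepending L[row]:
  step 1: row=2, L[2]='$', prepend. Next row=LF[2]=0
  step 2: row=0, L[0]='a', prepend. Next row=LF[0]=1
  step 3: row=1, L[1]='s', prepend. Next row=LF[1]=6
  step 4: row=6, L[6]='o', prepend. Next row=LF[6]=5
  step 5: row=5, L[5]='n', prepend. Next row=LF[5]=4
  step 6: row=4, L[4]='i', prepend. Next row=LF[4]=3
  step 7: row=3, L[3]='d', prepend. Next row=LF[3]=2
Reversed output: dinosa$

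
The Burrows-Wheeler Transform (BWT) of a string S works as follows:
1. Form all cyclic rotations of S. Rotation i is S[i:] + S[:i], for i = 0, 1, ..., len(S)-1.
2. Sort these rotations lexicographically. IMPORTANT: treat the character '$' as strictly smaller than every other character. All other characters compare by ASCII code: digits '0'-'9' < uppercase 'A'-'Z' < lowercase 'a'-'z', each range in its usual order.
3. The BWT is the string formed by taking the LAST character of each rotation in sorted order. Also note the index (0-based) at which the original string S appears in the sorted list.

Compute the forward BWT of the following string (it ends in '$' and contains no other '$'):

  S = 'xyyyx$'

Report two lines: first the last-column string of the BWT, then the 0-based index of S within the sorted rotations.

Answer: xy$yyx
2

Derivation:
All 6 rotations (rotation i = S[i:]+S[:i]):
  rot[0] = xyyyx$
  rot[1] = yyyx$x
  rot[2] = yyx$xy
  rot[3] = yx$xyy
  rot[4] = x$xyyy
  rot[5] = $xyyyx
Sorted (with $ < everything):
  sorted[0] = $xyyyx  (last char: 'x')
  sorted[1] = x$xyyy  (last char: 'y')
  sorted[2] = xyyyx$  (last char: '$')
  sorted[3] = yx$xyy  (last char: 'y')
  sorted[4] = yyx$xy  (last char: 'y')
  sorted[5] = yyyx$x  (last char: 'x')
Last column: xy$yyx
Original string S is at sorted index 2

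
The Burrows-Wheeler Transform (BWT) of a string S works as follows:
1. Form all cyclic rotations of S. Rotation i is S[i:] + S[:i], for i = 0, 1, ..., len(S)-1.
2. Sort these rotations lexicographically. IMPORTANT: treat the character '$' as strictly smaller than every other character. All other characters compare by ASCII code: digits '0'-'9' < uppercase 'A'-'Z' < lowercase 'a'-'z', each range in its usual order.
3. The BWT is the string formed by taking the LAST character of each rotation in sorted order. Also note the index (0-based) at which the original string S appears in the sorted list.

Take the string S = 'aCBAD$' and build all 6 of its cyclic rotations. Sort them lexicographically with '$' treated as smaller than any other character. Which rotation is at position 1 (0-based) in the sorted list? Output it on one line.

All 6 rotations (rotation i = S[i:]+S[:i]):
  rot[0] = aCBAD$
  rot[1] = CBAD$a
  rot[2] = BAD$aC
  rot[3] = AD$aCB
  rot[4] = D$aCBA
  rot[5] = $aCBAD
Sorted (with $ < everything):
  sorted[0] = $aCBAD
  sorted[1] = AD$aCB
  sorted[2] = BAD$aC
  sorted[3] = CBAD$a
  sorted[4] = D$aCBA
  sorted[5] = aCBAD$
sorted[1] = AD$aCB

Answer: AD$aCB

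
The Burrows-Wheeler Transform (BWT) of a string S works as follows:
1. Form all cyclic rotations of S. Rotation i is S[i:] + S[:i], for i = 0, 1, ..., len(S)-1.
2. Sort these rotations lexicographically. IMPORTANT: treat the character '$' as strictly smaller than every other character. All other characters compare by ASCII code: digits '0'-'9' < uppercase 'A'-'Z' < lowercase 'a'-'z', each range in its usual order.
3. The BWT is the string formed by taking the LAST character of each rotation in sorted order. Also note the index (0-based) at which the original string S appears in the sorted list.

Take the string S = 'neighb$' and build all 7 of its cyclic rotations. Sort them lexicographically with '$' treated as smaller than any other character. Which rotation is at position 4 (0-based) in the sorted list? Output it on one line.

All 7 rotations (rotation i = S[i:]+S[:i]):
  rot[0] = neighb$
  rot[1] = eighb$n
  rot[2] = ighb$ne
  rot[3] = ghb$nei
  rot[4] = hb$neig
  rot[5] = b$neigh
  rot[6] = $neighb
Sorted (with $ < everything):
  sorted[0] = $neighb
  sorted[1] = b$neigh
  sorted[2] = eighb$n
  sorted[3] = ghb$nei
  sorted[4] = hb$neig
  sorted[5] = ighb$ne
  sorted[6] = neighb$
sorted[4] = hb$neig

Answer: hb$neig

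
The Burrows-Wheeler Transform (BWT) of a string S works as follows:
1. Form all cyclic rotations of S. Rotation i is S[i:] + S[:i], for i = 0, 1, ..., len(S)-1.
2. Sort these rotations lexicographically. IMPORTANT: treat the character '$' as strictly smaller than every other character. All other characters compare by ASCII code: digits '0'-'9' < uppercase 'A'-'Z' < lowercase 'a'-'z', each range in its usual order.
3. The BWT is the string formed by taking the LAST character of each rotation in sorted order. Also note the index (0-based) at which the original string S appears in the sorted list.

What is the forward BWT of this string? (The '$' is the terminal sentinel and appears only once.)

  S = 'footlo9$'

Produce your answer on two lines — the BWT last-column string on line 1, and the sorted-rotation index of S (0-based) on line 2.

All 8 rotations (rotation i = S[i:]+S[:i]):
  rot[0] = footlo9$
  rot[1] = ootlo9$f
  rot[2] = otlo9$fo
  rot[3] = tlo9$foo
  rot[4] = lo9$foot
  rot[5] = o9$footl
  rot[6] = 9$footlo
  rot[7] = $footlo9
Sorted (with $ < everything):
  sorted[0] = $footlo9  (last char: '9')
  sorted[1] = 9$footlo  (last char: 'o')
  sorted[2] = footlo9$  (last char: '$')
  sorted[3] = lo9$foot  (last char: 't')
  sorted[4] = o9$footl  (last char: 'l')
  sorted[5] = ootlo9$f  (last char: 'f')
  sorted[6] = otlo9$fo  (last char: 'o')
  sorted[7] = tlo9$foo  (last char: 'o')
Last column: 9o$tlfoo
Original string S is at sorted index 2

Answer: 9o$tlfoo
2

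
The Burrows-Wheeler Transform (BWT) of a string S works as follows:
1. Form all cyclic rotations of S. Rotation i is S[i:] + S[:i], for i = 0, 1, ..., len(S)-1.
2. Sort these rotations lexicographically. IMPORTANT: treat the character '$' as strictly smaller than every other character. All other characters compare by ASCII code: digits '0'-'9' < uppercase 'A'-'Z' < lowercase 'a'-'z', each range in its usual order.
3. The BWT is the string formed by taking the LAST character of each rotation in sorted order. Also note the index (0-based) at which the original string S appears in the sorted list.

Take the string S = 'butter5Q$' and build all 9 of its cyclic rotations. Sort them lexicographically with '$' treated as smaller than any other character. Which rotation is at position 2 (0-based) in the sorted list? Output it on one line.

Answer: Q$butter5

Derivation:
All 9 rotations (rotation i = S[i:]+S[:i]):
  rot[0] = butter5Q$
  rot[1] = utter5Q$b
  rot[2] = tter5Q$bu
  rot[3] = ter5Q$but
  rot[4] = er5Q$butt
  rot[5] = r5Q$butte
  rot[6] = 5Q$butter
  rot[7] = Q$butter5
  rot[8] = $butter5Q
Sorted (with $ < everything):
  sorted[0] = $butter5Q
  sorted[1] = 5Q$butter
  sorted[2] = Q$butter5
  sorted[3] = butter5Q$
  sorted[4] = er5Q$butt
  sorted[5] = r5Q$butte
  sorted[6] = ter5Q$but
  sorted[7] = tter5Q$bu
  sorted[8] = utter5Q$b
sorted[2] = Q$butter5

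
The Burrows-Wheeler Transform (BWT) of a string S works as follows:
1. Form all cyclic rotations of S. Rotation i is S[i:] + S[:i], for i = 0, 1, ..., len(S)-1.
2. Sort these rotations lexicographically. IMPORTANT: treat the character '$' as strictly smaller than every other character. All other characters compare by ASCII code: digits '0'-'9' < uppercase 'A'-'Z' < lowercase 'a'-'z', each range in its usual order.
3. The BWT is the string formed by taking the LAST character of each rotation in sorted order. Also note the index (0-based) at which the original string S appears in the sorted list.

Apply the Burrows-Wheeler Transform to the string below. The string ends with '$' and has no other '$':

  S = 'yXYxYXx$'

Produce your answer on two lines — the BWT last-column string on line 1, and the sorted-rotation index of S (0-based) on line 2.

All 8 rotations (rotation i = S[i:]+S[:i]):
  rot[0] = yXYxYXx$
  rot[1] = XYxYXx$y
  rot[2] = YxYXx$yX
  rot[3] = xYXx$yXY
  rot[4] = YXx$yXYx
  rot[5] = Xx$yXYxY
  rot[6] = x$yXYxYX
  rot[7] = $yXYxYXx
Sorted (with $ < everything):
  sorted[0] = $yXYxYXx  (last char: 'x')
  sorted[1] = XYxYXx$y  (last char: 'y')
  sorted[2] = Xx$yXYxY  (last char: 'Y')
  sorted[3] = YXx$yXYx  (last char: 'x')
  sorted[4] = YxYXx$yX  (last char: 'X')
  sorted[5] = x$yXYxYX  (last char: 'X')
  sorted[6] = xYXx$yXY  (last char: 'Y')
  sorted[7] = yXYxYXx$  (last char: '$')
Last column: xyYxXXY$
Original string S is at sorted index 7

Answer: xyYxXXY$
7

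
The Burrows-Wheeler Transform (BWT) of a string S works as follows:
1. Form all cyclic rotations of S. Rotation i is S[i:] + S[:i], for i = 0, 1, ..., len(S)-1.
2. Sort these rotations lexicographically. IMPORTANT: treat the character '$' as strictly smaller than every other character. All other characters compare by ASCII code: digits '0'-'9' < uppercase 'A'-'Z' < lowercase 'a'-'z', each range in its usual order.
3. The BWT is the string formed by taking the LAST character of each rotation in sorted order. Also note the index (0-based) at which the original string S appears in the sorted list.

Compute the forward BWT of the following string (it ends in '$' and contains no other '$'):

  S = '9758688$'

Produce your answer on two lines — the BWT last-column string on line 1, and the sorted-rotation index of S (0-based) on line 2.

All 8 rotations (rotation i = S[i:]+S[:i]):
  rot[0] = 9758688$
  rot[1] = 758688$9
  rot[2] = 58688$97
  rot[3] = 8688$975
  rot[4] = 688$9758
  rot[5] = 88$97586
  rot[6] = 8$975868
  rot[7] = $9758688
Sorted (with $ < everything):
  sorted[0] = $9758688  (last char: '8')
  sorted[1] = 58688$97  (last char: '7')
  sorted[2] = 688$9758  (last char: '8')
  sorted[3] = 758688$9  (last char: '9')
  sorted[4] = 8$975868  (last char: '8')
  sorted[5] = 8688$975  (last char: '5')
  sorted[6] = 88$97586  (last char: '6')
  sorted[7] = 9758688$  (last char: '$')
Last column: 8789856$
Original string S is at sorted index 7

Answer: 8789856$
7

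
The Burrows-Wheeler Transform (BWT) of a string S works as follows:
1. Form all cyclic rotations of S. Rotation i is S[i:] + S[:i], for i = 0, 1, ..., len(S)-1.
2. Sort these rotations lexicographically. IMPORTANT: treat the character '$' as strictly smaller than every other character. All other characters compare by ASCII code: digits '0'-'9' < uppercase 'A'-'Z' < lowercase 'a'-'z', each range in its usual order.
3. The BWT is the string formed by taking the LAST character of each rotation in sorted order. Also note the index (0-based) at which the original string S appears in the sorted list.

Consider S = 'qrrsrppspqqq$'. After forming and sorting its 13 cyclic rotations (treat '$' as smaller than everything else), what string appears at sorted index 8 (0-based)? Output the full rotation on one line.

Answer: rppspqqq$qrrs

Derivation:
All 13 rotations (rotation i = S[i:]+S[:i]):
  rot[0] = qrrsrppspqqq$
  rot[1] = rrsrppspqqq$q
  rot[2] = rsrppspqqq$qr
  rot[3] = srppspqqq$qrr
  rot[4] = rppspqqq$qrrs
  rot[5] = ppspqqq$qrrsr
  rot[6] = pspqqq$qrrsrp
  rot[7] = spqqq$qrrsrpp
  rot[8] = pqqq$qrrsrpps
  rot[9] = qqq$qrrsrppsp
  rot[10] = qq$qrrsrppspq
  rot[11] = q$qrrsrppspqq
  rot[12] = $qrrsrppspqqq
Sorted (with $ < everything):
  sorted[0] = $qrrsrppspqqq
  sorted[1] = ppspqqq$qrrsr
  sorted[2] = pqqq$qrrsrpps
  sorted[3] = pspqqq$qrrsrp
  sorted[4] = q$qrrsrppspqq
  sorted[5] = qq$qrrsrppspq
  sorted[6] = qqq$qrrsrppsp
  sorted[7] = qrrsrppspqqq$
  sorted[8] = rppspqqq$qrrs
  sorted[9] = rrsrppspqqq$q
  sorted[10] = rsrppspqqq$qr
  sorted[11] = spqqq$qrrsrpp
  sorted[12] = srppspqqq$qrr
sorted[8] = rppspqqq$qrrs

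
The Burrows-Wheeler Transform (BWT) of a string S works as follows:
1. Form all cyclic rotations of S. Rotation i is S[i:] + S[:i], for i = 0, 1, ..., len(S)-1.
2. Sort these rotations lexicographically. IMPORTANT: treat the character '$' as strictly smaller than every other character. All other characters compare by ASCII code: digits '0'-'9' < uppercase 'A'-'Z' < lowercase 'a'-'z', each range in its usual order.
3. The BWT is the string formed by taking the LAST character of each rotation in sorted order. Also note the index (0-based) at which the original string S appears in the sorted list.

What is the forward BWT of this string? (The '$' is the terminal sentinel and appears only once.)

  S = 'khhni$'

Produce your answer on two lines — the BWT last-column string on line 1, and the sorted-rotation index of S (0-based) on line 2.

All 6 rotations (rotation i = S[i:]+S[:i]):
  rot[0] = khhni$
  rot[1] = hhni$k
  rot[2] = hni$kh
  rot[3] = ni$khh
  rot[4] = i$khhn
  rot[5] = $khhni
Sorted (with $ < everything):
  sorted[0] = $khhni  (last char: 'i')
  sorted[1] = hhni$k  (last char: 'k')
  sorted[2] = hni$kh  (last char: 'h')
  sorted[3] = i$khhn  (last char: 'n')
  sorted[4] = khhni$  (last char: '$')
  sorted[5] = ni$khh  (last char: 'h')
Last column: ikhn$h
Original string S is at sorted index 4

Answer: ikhn$h
4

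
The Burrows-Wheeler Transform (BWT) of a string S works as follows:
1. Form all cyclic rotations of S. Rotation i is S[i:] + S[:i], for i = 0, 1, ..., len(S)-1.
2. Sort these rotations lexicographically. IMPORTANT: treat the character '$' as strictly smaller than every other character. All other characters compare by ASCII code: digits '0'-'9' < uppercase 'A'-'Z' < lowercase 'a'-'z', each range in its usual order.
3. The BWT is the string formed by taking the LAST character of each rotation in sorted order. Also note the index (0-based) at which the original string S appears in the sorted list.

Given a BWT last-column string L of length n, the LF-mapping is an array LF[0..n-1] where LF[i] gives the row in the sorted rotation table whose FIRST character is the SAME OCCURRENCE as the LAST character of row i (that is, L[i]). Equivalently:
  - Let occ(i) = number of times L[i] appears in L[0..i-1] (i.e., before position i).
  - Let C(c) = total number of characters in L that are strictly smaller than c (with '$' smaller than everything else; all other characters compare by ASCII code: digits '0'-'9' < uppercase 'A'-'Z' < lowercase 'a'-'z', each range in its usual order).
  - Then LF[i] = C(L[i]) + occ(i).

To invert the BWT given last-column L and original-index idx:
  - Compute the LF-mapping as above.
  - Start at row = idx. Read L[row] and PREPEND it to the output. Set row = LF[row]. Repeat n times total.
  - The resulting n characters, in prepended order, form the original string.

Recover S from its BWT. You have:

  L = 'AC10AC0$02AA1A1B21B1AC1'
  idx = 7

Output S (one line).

Answer: 1AC001BBA2AA101A21CC1A$

Derivation:
LF mapping: 12 20 4 1 13 21 2 0 3 10 14 15 5 16 6 18 11 7 19 8 17 22 9
Walk LF starting at row 7, prepending L[row]:
  step 1: row=7, L[7]='$', prepend. Next row=LF[7]=0
  step 2: row=0, L[0]='A', prepend. Next row=LF[0]=12
  step 3: row=12, L[12]='1', prepend. Next row=LF[12]=5
  step 4: row=5, L[5]='C', prepend. Next row=LF[5]=21
  step 5: row=21, L[21]='C', prepend. Next row=LF[21]=22
  step 6: row=22, L[22]='1', prepend. Next row=LF[22]=9
  step 7: row=9, L[9]='2', prepend. Next row=LF[9]=10
  step 8: row=10, L[10]='A', prepend. Next row=LF[10]=14
  step 9: row=14, L[14]='1', prepend. Next row=LF[14]=6
  step 10: row=6, L[6]='0', prepend. Next row=LF[6]=2
  step 11: row=2, L[2]='1', prepend. Next row=LF[2]=4
  step 12: row=4, L[4]='A', prepend. Next row=LF[4]=13
  step 13: row=13, L[13]='A', prepend. Next row=LF[13]=16
  step 14: row=16, L[16]='2', prepend. Next row=LF[16]=11
  step 15: row=11, L[11]='A', prepend. Next row=LF[11]=15
  step 16: row=15, L[15]='B', prepend. Next row=LF[15]=18
  step 17: row=18, L[18]='B', prepend. Next row=LF[18]=19
  step 18: row=19, L[19]='1', prepend. Next row=LF[19]=8
  step 19: row=8, L[8]='0', prepend. Next row=LF[8]=3
  step 20: row=3, L[3]='0', prepend. Next row=LF[3]=1
  step 21: row=1, L[1]='C', prepend. Next row=LF[1]=20
  step 22: row=20, L[20]='A', prepend. Next row=LF[20]=17
  step 23: row=17, L[17]='1', prepend. Next row=LF[17]=7
Reversed output: 1AC001BBA2AA101A21CC1A$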